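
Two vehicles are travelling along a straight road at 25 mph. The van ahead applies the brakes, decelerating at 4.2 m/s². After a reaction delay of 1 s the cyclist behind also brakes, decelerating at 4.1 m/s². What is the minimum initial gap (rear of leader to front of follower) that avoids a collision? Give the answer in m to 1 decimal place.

25 mph × 0.44704 = 11.1760 m/s.
Leader travels v²/(2a_L) = 124.903 / 8.400 = 14.869 m before stopping.
Follower covers v·t_r = 11.1760 × 1 = 11.176 m while reacting, then v²/(2a_F) = 124.903 / 8.200 = 15.232 m while braking, for a total of 11.176 + 15.232 = 26.408 m.
Since a_F ≤ a_L and the follower starts braking later, the follower is never slower than the leader, so the closest approach is when both have stopped.
Minimum gap = 26.408 − 14.869 = 11.539 m.

Minimum gap ≈ 11.5 m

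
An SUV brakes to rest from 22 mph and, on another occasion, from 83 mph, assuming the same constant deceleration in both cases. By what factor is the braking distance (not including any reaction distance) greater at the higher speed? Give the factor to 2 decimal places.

Factor ≈ 14.23

Braking distance d = v²/(2a), so with a fixed, d ∝ v².
Factor = (83/22)² = 3.7727² = 14.2333.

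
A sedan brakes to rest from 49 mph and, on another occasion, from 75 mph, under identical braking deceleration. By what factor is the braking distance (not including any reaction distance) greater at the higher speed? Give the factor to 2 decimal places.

Braking distance d = v²/(2a), so with a fixed, d ∝ v².
Factor = (75/49)² = 1.5306² = 2.3427.

Factor ≈ 2.34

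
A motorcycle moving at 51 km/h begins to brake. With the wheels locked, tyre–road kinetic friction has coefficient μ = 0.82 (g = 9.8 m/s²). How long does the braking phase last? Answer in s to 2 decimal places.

Braking time ≈ 1.76 s

51 km/h ÷ 3.6 = 14.1667 m/s.
a = μg = 0.82 × 9.8 = 8.036 m/s².
Braking time = v/a = 14.1667 / 8.036 = 1.763 s.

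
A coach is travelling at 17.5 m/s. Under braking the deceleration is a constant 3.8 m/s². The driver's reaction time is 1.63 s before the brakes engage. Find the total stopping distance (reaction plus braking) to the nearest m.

Reaction distance = v·t_r = 17.5000 × 1.63 = 28.525 m.
Braking distance = v²/(2a) = 17.5000² / (2 × 3.800) = 306.250 / 7.600 = 40.296 m.
Total = 28.525 + 40.296 = 68.821 m.

Total stopping distance ≈ 69 m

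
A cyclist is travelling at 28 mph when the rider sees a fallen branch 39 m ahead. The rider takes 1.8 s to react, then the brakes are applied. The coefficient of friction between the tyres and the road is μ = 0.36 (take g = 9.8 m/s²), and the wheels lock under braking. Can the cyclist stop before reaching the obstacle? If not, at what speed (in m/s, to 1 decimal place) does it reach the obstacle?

No — it strikes the obstacle at 6.4 m/s

28 mph × 0.44704 = 12.5171 m/s.
a = μg = 0.36 × 9.8 = 3.528 m/s².
Reaction distance = 12.5171 × 1.8 = 22.531 m.
Braking distance needed to stop: v²/(2a) = 156.678 / 7.056 = 22.205 m, so total needed = 22.531 + 22.205 = 44.736 m > 39 m — it cannot stop.
Distance remaining when braking begins: 39 − 22.531 = 16.469 m.
v² = v₀² − 2a·d = 156.678 − 2 × 3.528 × 16.469 = 40.473 m²/s².
v = √40.473 = 6.362 m/s.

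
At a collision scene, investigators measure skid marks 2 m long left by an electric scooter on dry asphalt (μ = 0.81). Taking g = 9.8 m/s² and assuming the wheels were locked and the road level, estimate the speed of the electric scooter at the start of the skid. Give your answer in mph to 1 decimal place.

Deceleration a = μg = 0.81 × 9.8 = 7.938 m/s².
v = √(2a·d) = √(2 × 7.938 × 2) = √31.752 = 5.6349 m/s.
= 5.6349 ÷ 0.44704 = 12.605 mph.

Initial speed ≈ 12.6 mph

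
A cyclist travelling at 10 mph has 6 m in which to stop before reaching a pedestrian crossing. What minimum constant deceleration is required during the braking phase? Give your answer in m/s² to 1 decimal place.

Required deceleration ≈ 1.7 m/s²

10 mph × 0.44704 = 4.4704 m/s.
v² = 2a·d ⇒ a = v²/(2d) = 4.4704² / (2 × 6.000) = 19.984 / 12.000 = 1.6653 m/s².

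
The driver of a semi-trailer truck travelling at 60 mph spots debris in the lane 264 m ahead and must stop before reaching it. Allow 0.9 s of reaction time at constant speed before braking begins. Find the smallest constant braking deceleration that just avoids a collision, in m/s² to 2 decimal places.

60 mph × 0.44704 = 26.8224 m/s.
Distance covered during reaction = 26.8224 × 0.9 = 24.140 m.
Distance available for braking: 264 − 24.140 = 239.860 m.
v² = 2a·d ⇒ a = v²/(2d) = 26.8224² / (2 × 239.860) = 719.441 / 479.720 = 1.4997 m/s².

Required deceleration ≈ 1.50 m/s²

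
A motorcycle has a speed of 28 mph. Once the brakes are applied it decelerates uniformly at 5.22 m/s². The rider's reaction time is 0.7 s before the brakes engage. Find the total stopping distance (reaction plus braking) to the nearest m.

28 mph × 0.44704 = 12.5171 m/s.
Reaction distance = v·t_r = 12.5171 × 0.7 = 8.762 m.
Braking distance = v²/(2a) = 12.5171² / (2 × 5.220) = 156.678 / 10.440 = 15.007 m.
Total = 8.762 + 15.007 = 23.769 m.

Total stopping distance ≈ 24 m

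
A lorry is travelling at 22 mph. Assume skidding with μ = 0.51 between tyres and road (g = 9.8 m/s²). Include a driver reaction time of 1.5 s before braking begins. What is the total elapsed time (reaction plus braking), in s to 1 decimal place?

Total time ≈ 3.5 s

22 mph × 0.44704 = 9.8349 m/s.
a = μg = 0.51 × 9.8 = 4.998 m/s².
Braking time = v/a = 9.8349 / 4.998 = 1.968 s.
Total = 1.5 + 1.968 = 3.468 s.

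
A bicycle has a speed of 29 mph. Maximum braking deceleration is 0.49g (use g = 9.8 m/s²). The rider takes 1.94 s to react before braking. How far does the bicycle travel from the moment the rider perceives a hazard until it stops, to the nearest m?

Total stopping distance ≈ 43 m

29 mph × 0.44704 = 12.9642 m/s.
a = 0.49 × 9.8 = 4.802 m/s².
Reaction distance = v·t_r = 12.9642 × 1.94 = 25.151 m.
Braking distance = v²/(2a) = 12.9642² / (2 × 4.802) = 168.070 / 9.604 = 17.500 m.
Total = 25.151 + 17.500 = 42.651 m.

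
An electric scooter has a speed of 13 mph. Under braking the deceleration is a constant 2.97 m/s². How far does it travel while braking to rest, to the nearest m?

Braking distance ≈ 6 m

13 mph × 0.44704 = 5.8115 m/s.
Braking distance = v²/(2a) = 5.8115² / (2 × 2.970) = 33.774 / 5.940 = 5.686 m.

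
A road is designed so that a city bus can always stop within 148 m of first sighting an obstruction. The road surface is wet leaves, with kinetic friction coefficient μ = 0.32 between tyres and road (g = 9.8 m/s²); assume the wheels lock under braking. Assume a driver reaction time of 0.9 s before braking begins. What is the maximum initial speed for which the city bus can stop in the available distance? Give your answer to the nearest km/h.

Maximum speed ≈ 100 km/h

a = μg = 0.32 × 9.8 = 3.136 m/s².
Stopping distance: v·t_r + v²/(2a) = 148 with t_r = 0.9 s and a = 3.136 m/s².
So v² + 5.645 v − 928.26 = 0.
Positive root: v = −a·t_r + √((a·t_r)² + 2a·d) = −2.822 + √(7.964 + 928.26) = 27.7758 m/s.
27.7758 m/s × 3.6 = 99.993 km/h.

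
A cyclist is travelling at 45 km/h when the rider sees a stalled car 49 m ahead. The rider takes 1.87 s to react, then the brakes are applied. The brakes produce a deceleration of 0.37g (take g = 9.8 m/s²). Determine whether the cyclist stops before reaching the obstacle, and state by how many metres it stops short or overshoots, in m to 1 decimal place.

Yes — it stops 4.1 m short of the obstacle

45 km/h ÷ 3.6 = 12.5000 m/s.
a = 0.37 × 9.8 = 3.626 m/s².
Reaction distance = 12.5000 × 1.87 = 23.375 m.
Braking distance = v²/(2a) = 156.250 / 7.252 = 21.546 m.
Total stopping distance = 23.375 + 21.546 = 44.921 m, vs 49 m available — it stops with 49 − 44.921 = 4.079 m to spare.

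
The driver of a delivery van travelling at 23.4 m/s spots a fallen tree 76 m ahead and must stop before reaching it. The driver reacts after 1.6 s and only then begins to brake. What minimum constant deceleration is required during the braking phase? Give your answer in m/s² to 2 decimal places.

Distance covered during reaction = 23.4000 × 1.6 = 37.440 m.
Distance available for braking: 76 − 37.440 = 38.560 m.
v² = 2a·d ⇒ a = v²/(2d) = 23.4000² / (2 × 38.560) = 547.560 / 77.120 = 7.1001 m/s².

Required deceleration ≈ 7.10 m/s²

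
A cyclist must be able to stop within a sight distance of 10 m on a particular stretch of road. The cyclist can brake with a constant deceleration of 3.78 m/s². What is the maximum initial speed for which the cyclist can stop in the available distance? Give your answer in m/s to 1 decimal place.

Maximum speed ≈ 8.7 m/s

v²/(2a) = d ⇒ v = √(2 × 3.780 × 10) = √75.60 = 8.6948 m/s.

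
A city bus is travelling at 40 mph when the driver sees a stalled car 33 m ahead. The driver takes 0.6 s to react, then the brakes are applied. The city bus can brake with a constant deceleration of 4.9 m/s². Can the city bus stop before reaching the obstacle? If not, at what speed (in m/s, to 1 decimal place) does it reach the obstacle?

40 mph × 0.44704 = 17.8816 m/s.
Reaction distance = 17.8816 × 0.6 = 10.729 m.
Braking distance needed to stop: v²/(2a) = 319.752 / 9.800 = 32.628 m, so total needed = 10.729 + 32.628 = 43.357 m > 33 m — it cannot stop.
Distance remaining when braking begins: 33 − 10.729 = 22.271 m.
v² = v₀² − 2a·d = 319.752 − 2 × 4.900 × 22.271 = 101.496 m²/s².
v = √101.496 = 10.075 m/s.

No — it strikes the obstacle at 10.1 m/s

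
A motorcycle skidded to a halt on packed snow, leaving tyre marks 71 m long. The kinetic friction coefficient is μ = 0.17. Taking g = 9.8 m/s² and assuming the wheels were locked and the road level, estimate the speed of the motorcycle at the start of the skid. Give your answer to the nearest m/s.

Initial speed ≈ 15 m/s

Deceleration a = μg = 0.17 × 9.8 = 1.666 m/s².
v = √(2a·d) = √(2 × 1.666 × 71) = √236.572 = 15.3809 m/s.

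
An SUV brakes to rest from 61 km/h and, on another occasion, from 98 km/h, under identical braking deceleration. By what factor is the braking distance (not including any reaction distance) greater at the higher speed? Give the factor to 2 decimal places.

Factor ≈ 2.58

Braking distance d = v²/(2a), so with a fixed, d ∝ v².
Factor = (98/61)² = 1.6066² = 2.5812.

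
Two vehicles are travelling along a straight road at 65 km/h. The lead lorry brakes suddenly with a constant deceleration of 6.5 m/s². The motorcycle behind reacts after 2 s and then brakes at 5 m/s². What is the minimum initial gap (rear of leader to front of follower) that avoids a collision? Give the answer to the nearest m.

Minimum gap ≈ 44 m

65 km/h ÷ 3.6 = 18.0556 m/s.
Leader travels v²/(2a_L) = 326.005 / 13.000 = 25.077 m before stopping.
Follower covers v·t_r = 18.0556 × 2 = 36.111 m while reacting, then v²/(2a_F) = 326.005 / 10.000 = 32.600 m while braking, for a total of 36.111 + 32.600 = 68.711 m.
Since a_F ≤ a_L and the follower starts braking later, the follower is never slower than the leader, so the closest approach is when both have stopped.
Minimum gap = 68.711 − 25.077 = 43.634 m.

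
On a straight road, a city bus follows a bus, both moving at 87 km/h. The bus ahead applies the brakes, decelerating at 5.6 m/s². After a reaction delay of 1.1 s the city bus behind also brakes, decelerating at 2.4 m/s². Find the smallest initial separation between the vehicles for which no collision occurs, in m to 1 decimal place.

87 km/h ÷ 3.6 = 24.1667 m/s.
Leader travels v²/(2a_L) = 584.029 / 11.200 = 52.145 m before stopping.
Follower covers v·t_r = 24.1667 × 1.1 = 26.583 m while reacting, then v²/(2a_F) = 584.029 / 4.800 = 121.673 m while braking, for a total of 26.583 + 121.673 = 148.256 m.
Since a_F ≤ a_L and the follower starts braking later, the follower is never slower than the leader, so the closest approach is when both have stopped.
Minimum gap = 148.256 − 52.145 = 96.111 m.

Minimum gap ≈ 96.1 m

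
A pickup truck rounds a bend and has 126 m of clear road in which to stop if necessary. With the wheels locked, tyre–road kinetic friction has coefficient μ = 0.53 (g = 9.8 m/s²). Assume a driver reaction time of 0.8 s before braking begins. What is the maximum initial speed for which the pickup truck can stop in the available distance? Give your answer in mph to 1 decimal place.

Maximum speed ≈ 72.2 mph

a = μg = 0.53 × 9.8 = 5.194 m/s².
Stopping distance: v·t_r + v²/(2a) = 126 with t_r = 0.8 s and a = 5.194 m/s².
So v² + 8.310 v − 1308.89 = 0.
Positive root: v = −a·t_r + √((a·t_r)² + 2a·d) = −4.155 + √(17.264 + 1308.89) = 32.2614 m/s.
32.2614 m/s ÷ 0.44704 = 72.167 mph.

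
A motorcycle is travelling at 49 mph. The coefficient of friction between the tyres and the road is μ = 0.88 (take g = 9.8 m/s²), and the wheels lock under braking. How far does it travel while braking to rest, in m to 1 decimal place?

Braking distance ≈ 27.8 m

49 mph × 0.44704 = 21.9050 m/s.
a = μg = 0.88 × 9.8 = 8.624 m/s².
Braking distance = v²/(2a) = 21.9050² / (2 × 8.624) = 479.829 / 17.248 = 27.819 m.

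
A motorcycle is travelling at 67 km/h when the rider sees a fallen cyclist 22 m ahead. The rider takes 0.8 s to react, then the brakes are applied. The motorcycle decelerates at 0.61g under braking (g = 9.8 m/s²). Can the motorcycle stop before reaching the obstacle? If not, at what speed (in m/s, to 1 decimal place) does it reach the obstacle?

67 km/h ÷ 3.6 = 18.6111 m/s.
a = 0.61 × 9.8 = 5.978 m/s².
Reaction distance = 18.6111 × 0.8 = 14.889 m.
Braking distance needed to stop: v²/(2a) = 346.373 / 11.956 = 28.971 m, so total needed = 14.889 + 28.971 = 43.860 m > 22 m — it cannot stop.
Distance remaining when braking begins: 22 − 14.889 = 7.111 m.
v² = v₀² − 2a·d = 346.373 − 2 × 5.978 × 7.111 = 261.354 m²/s².
v = √261.354 = 16.166 m/s.

No — it strikes the obstacle at 16.2 m/s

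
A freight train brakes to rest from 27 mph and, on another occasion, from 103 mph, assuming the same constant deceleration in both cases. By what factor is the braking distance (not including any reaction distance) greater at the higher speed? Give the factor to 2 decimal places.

Factor ≈ 14.55

Braking distance d = v²/(2a), so with a fixed, d ∝ v².
Factor = (103/27)² = 3.8148² = 14.5527.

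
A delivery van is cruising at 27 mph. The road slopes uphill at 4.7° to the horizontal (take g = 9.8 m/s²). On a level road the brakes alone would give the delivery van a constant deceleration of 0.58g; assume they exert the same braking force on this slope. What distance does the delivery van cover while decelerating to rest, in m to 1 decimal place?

27 mph × 0.44704 = 12.0701 m/s.
a = 0.58 × 9.8 = 5.684 m/s².
Gravity along the uphill slope adds to the braking deceleration: a_eff = 5.684 + 9.8·sin 4.7° = 5.684 + 0.803 = 6.487 m/s².
Braking distance = v²/(2a) = 12.0701² / (2 × 6.487) = 145.687 / 12.974 = 11.229 m.

Braking distance ≈ 11.2 m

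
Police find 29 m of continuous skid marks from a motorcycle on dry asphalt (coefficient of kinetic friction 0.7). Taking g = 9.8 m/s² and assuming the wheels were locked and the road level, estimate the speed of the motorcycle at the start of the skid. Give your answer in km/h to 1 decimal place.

Deceleration a = μg = 0.7 × 9.8 = 6.860 m/s².
v = √(2a·d) = √(2 × 6.860 × 29) = √397.880 = 19.9469 m/s.
= 19.9469 × 3.6 = 71.809 km/h.

Initial speed ≈ 71.8 km/h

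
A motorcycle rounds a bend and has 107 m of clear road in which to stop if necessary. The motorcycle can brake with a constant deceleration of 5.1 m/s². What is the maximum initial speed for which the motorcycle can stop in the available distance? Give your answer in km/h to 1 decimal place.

Maximum speed ≈ 118.9 km/h

v²/(2a) = d ⇒ v = √(2 × 5.100 × 107) = √1091.40 = 33.0363 m/s.
33.0363 m/s × 3.6 = 118.931 km/h.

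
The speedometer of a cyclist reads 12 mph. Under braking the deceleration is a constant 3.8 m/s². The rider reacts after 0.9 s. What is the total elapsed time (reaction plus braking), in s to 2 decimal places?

Total time ≈ 2.31 s

12 mph × 0.44704 = 5.3645 m/s.
Braking time = v/a = 5.3645 / 3.800 = 1.412 s.
Total = 0.9 + 1.412 = 2.312 s.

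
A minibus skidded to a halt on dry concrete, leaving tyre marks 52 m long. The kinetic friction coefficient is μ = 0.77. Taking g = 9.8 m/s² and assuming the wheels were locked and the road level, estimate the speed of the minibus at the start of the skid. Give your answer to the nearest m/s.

Initial speed ≈ 28 m/s

Deceleration a = μg = 0.77 × 9.8 = 7.546 m/s².
v = √(2a·d) = √(2 × 7.546 × 52) = √784.784 = 28.0140 m/s.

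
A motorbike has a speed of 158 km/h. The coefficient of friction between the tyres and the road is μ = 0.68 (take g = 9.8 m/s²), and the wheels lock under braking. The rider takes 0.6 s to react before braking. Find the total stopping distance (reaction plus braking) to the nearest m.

Total stopping distance ≈ 171 m

158 km/h ÷ 3.6 = 43.8889 m/s.
a = μg = 0.68 × 9.8 = 6.664 m/s².
Reaction distance = v·t_r = 43.8889 × 0.6 = 26.333 m.
Braking distance = v²/(2a) = 43.8889² / (2 × 6.664) = 1926.236 / 13.328 = 144.526 m.
Total = 26.333 + 144.526 = 170.859 m.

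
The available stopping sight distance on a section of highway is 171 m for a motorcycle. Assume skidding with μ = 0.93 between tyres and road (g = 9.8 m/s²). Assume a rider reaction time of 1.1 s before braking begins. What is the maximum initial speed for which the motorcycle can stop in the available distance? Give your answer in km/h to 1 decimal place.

Maximum speed ≈ 168.1 km/h

a = μg = 0.93 × 9.8 = 9.114 m/s².
Stopping distance: v·t_r + v²/(2a) = 171 with t_r = 1.1 s and a = 9.114 m/s².
So v² + 20.051 v − 3116.99 = 0.
Positive root: v = −a·t_r + √((a·t_r)² + 2a·d) = −10.025 + √(100.501 + 3116.99) = 46.6979 m/s.
46.6979 m/s × 3.6 = 168.112 km/h.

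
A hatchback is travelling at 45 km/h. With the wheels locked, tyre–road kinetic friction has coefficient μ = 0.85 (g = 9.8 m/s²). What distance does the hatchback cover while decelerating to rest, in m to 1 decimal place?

45 km/h ÷ 3.6 = 12.5000 m/s.
a = μg = 0.85 × 9.8 = 8.330 m/s².
Braking distance = v²/(2a) = 12.5000² / (2 × 8.330) = 156.250 / 16.660 = 9.379 m.

Braking distance ≈ 9.4 m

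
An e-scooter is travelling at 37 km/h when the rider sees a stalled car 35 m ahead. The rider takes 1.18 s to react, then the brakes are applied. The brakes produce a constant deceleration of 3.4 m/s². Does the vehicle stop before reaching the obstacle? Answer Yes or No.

37 km/h ÷ 3.6 = 10.2778 m/s.
Reaction distance = 10.2778 × 1.18 = 12.128 m.
Braking distance = v²/(2a) = 105.633 / 6.800 = 15.534 m.
Total stopping distance = 12.128 + 15.534 = 27.662 m, vs 35 m available — it stops with 35 − 27.662 = 7.338 m to spare.

Yes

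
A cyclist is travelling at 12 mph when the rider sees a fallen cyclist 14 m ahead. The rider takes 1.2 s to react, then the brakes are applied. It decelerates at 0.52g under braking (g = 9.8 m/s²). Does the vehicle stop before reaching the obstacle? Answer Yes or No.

Yes

12 mph × 0.44704 = 5.3645 m/s.
a = 0.52 × 9.8 = 5.096 m/s².
Reaction distance = 5.3645 × 1.2 = 6.437 m.
Braking distance = v²/(2a) = 28.778 / 10.192 = 2.824 m.
Total stopping distance = 6.437 + 2.824 = 9.261 m, vs 14 m available — it stops with 14 − 9.261 = 4.739 m to spare.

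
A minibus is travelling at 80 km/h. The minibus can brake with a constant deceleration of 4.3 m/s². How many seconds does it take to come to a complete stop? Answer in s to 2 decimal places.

80 km/h ÷ 3.6 = 22.2222 m/s.
Braking time = v/a = 22.2222 / 4.300 = 5.168 s.

Braking time ≈ 5.17 s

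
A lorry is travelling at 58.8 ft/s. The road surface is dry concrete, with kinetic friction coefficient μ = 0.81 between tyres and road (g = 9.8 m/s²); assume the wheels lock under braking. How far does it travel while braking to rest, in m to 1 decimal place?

Braking distance ≈ 20.2 m

58.8 ft/s × 0.3048 = 17.9222 m/s.
a = μg = 0.81 × 9.8 = 7.938 m/s².
Braking distance = v²/(2a) = 17.9222² / (2 × 7.938) = 321.205 / 15.876 = 20.232 m.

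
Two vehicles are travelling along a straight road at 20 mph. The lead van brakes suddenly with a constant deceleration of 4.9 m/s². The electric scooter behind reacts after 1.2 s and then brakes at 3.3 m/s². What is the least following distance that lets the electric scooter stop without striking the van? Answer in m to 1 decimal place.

20 mph × 0.44704 = 8.9408 m/s.
Leader travels v²/(2a_L) = 79.938 / 9.800 = 8.157 m before stopping.
Follower covers v·t_r = 8.9408 × 1.2 = 10.729 m while reacting, then v²/(2a_F) = 79.938 / 6.600 = 12.112 m while braking, for a total of 10.729 + 12.112 = 22.841 m.
Since a_F ≤ a_L and the follower starts braking later, the follower is never slower than the leader, so the closest approach is when both have stopped.
Minimum gap = 22.841 − 8.157 = 14.684 m.

Minimum gap ≈ 14.7 m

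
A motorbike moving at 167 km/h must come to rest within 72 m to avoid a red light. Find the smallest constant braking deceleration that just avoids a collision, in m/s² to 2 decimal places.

167 km/h ÷ 3.6 = 46.3889 m/s.
v² = 2a·d ⇒ a = v²/(2d) = 46.3889² / (2 × 72.000) = 2151.930 / 144.000 = 14.9440 m/s².

Required deceleration ≈ 14.94 m/s²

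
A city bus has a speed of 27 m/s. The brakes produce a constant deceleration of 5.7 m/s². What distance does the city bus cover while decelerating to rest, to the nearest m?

Braking distance ≈ 64 m

Braking distance = v²/(2a) = 27.0000² / (2 × 5.700) = 729.000 / 11.400 = 63.947 m.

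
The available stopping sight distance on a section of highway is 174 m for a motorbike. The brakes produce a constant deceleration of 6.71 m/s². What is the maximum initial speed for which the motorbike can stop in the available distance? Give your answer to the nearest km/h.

v²/(2a) = d ⇒ v = √(2 × 6.710 × 174) = √2335.08 = 48.3227 m/s.
48.3227 m/s × 3.6 = 173.962 km/h.

Maximum speed ≈ 174 km/h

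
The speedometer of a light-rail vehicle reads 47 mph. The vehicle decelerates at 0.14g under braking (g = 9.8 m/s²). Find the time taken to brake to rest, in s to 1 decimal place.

Braking time ≈ 15.3 s

47 mph × 0.44704 = 21.0109 m/s.
a = 0.14 × 9.8 = 1.372 m/s².
Braking time = v/a = 21.0109 / 1.372 = 15.314 s.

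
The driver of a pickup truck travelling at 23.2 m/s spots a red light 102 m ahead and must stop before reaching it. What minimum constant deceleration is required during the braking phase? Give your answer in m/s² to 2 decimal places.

Required deceleration ≈ 2.64 m/s²

v² = 2a·d ⇒ a = v²/(2d) = 23.2000² / (2 × 102.000) = 538.240 / 204.000 = 2.6384 m/s².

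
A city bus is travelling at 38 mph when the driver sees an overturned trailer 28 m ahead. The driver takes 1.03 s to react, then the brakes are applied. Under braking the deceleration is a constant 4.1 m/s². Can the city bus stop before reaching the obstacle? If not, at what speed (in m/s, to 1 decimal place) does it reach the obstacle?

No — it strikes the obstacle at 14.2 m/s

38 mph × 0.44704 = 16.9875 m/s.
Reaction distance = 16.9875 × 1.03 = 17.497 m.
Braking distance needed to stop: v²/(2a) = 288.575 / 8.200 = 35.192 m, so total needed = 17.497 + 35.192 = 52.689 m > 28 m — it cannot stop.
Distance remaining when braking begins: 28 − 17.497 = 10.503 m.
v² = v₀² − 2a·d = 288.575 − 2 × 4.100 × 10.503 = 202.450 m²/s².
v = √202.450 = 14.228 m/s.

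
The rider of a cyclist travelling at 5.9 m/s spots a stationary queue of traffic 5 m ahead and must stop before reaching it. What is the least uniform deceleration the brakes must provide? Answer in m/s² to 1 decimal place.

Required deceleration ≈ 3.5 m/s²

v² = 2a·d ⇒ a = v²/(2d) = 5.9000² / (2 × 5.000) = 34.810 / 10.000 = 3.4810 m/s².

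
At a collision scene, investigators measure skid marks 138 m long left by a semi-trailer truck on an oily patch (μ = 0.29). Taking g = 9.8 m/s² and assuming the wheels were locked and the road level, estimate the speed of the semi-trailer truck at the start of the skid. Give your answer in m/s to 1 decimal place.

Initial speed ≈ 28.0 m/s

Deceleration a = μg = 0.29 × 9.8 = 2.842 m/s².
v = √(2a·d) = √(2 × 2.842 × 138) = √784.392 = 28.0070 m/s.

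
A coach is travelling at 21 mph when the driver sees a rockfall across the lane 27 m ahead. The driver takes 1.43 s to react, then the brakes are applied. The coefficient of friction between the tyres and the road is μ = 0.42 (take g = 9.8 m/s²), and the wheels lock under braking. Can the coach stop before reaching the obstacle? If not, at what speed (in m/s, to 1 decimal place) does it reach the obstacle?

21 mph × 0.44704 = 9.3878 m/s.
a = μg = 0.42 × 9.8 = 4.116 m/s².
Reaction distance = 9.3878 × 1.43 = 13.425 m.
Braking distance = v²/(2a) = 88.131 / 8.232 = 10.706 m.
Total stopping distance = 13.425 + 10.706 = 24.131 m, vs 27 m available — it stops with 27 − 24.131 = 2.869 m to spare.

Yes — it stops about 2.9 m short of the obstacle, so it never reaches it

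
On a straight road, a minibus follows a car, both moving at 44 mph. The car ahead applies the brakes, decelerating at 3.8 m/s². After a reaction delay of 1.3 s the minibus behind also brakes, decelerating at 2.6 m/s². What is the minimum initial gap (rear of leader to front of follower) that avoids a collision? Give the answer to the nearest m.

44 mph × 0.44704 = 19.6698 m/s.
Leader travels v²/(2a_L) = 386.901 / 7.600 = 50.908 m before stopping.
Follower covers v·t_r = 19.6698 × 1.3 = 25.571 m while reacting, then v²/(2a_F) = 386.901 / 5.200 = 74.404 m while braking, for a total of 25.571 + 74.404 = 99.975 m.
Since a_F ≤ a_L and the follower starts braking later, the follower is never slower than the leader, so the closest approach is when both have stopped.
Minimum gap = 99.975 − 50.908 = 49.067 m.

Minimum gap ≈ 49 m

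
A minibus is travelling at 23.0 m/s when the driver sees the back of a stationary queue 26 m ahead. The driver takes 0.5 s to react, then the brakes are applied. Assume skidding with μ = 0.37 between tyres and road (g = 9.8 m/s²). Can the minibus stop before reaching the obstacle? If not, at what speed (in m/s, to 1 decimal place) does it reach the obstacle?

a = μg = 0.37 × 9.8 = 3.626 m/s².
Reaction distance = 23.0000 × 0.5 = 11.500 m.
Braking distance needed to stop: v²/(2a) = 529.000 / 7.252 = 72.945 m, so total needed = 11.500 + 72.945 = 84.445 m > 26 m — it cannot stop.
Distance remaining when braking begins: 26 − 11.500 = 14.500 m.
v² = v₀² − 2a·d = 529.000 − 2 × 3.626 × 14.500 = 423.846 m²/s².
v = √423.846 = 20.588 m/s.

No — it strikes the obstacle at 20.6 m/s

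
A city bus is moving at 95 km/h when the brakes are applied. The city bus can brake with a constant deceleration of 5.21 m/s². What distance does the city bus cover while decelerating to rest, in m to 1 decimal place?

Braking distance ≈ 66.8 m

95 km/h ÷ 3.6 = 26.3889 m/s.
Braking distance = v²/(2a) = 26.3889² / (2 × 5.210) = 696.374 / 10.420 = 66.831 m.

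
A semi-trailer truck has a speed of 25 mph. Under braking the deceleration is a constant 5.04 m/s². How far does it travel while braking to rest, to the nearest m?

25 mph × 0.44704 = 11.1760 m/s.
Braking distance = v²/(2a) = 11.1760² / (2 × 5.040) = 124.903 / 10.080 = 12.391 m.

Braking distance ≈ 12 m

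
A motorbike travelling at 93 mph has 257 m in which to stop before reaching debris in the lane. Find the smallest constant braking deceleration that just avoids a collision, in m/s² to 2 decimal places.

Required deceleration ≈ 3.36 m/s²

93 mph × 0.44704 = 41.5747 m/s.
v² = 2a·d ⇒ a = v²/(2d) = 41.5747² / (2 × 257.000) = 1728.456 / 514.000 = 3.3628 m/s².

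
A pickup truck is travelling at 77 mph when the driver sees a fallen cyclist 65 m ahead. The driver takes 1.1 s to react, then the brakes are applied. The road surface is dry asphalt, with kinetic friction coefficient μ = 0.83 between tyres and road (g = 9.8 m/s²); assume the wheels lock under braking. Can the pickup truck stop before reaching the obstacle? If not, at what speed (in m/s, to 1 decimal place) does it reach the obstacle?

No — it strikes the obstacle at 27.3 m/s

77 mph × 0.44704 = 34.4221 m/s.
a = μg = 0.83 × 9.8 = 8.134 m/s².
Reaction distance = 34.4221 × 1.1 = 37.864 m.
Braking distance needed to stop: v²/(2a) = 1184.881 / 16.268 = 72.835 m, so total needed = 37.864 + 72.835 = 110.699 m > 65 m — it cannot stop.
Distance remaining when braking begins: 65 − 37.864 = 27.136 m.
v² = v₀² − 2a·d = 1184.881 − 2 × 8.134 × 27.136 = 743.433 m²/s².
v = √743.433 = 27.266 m/s.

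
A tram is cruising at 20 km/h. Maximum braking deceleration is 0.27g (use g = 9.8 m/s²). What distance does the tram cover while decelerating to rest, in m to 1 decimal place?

Braking distance ≈ 5.8 m

20 km/h ÷ 3.6 = 5.5556 m/s.
a = 0.27 × 9.8 = 2.646 m/s².
Braking distance = v²/(2a) = 5.5556² / (2 × 2.646) = 30.865 / 5.292 = 5.832 m.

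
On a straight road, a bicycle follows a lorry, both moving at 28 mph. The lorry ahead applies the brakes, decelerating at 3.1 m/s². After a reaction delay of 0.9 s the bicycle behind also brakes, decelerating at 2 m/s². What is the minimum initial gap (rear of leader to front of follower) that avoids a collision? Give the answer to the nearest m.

28 mph × 0.44704 = 12.5171 m/s.
Leader travels v²/(2a_L) = 156.678 / 6.200 = 25.271 m before stopping.
Follower covers v·t_r = 12.5171 × 0.9 = 11.265 m while reacting, then v²/(2a_F) = 156.678 / 4.000 = 39.169 m while braking, for a total of 11.265 + 39.169 = 50.434 m.
Since a_F ≤ a_L and the follower starts braking later, the follower is never slower than the leader, so the closest approach is when both have stopped.
Minimum gap = 50.434 − 25.271 = 25.163 m.

Minimum gap ≈ 25 m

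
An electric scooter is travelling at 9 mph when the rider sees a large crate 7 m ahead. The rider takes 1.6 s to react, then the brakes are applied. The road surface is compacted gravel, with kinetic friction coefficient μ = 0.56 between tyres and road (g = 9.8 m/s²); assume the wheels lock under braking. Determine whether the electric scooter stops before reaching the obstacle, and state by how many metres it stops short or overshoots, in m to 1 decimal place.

9 mph × 0.44704 = 4.0234 m/s.
a = μg = 0.56 × 9.8 = 5.488 m/s².
Reaction distance = 4.0234 × 1.6 = 6.437 m.
Braking distance = v²/(2a) = 16.188 / 10.976 = 1.475 m.
Total stopping distance = 6.437 + 1.475 = 7.912 m, vs 7 m available — it cannot stop in time and overshoots by 7.912 − 7 = 0.912 m.

No — it overshoots by 0.9 m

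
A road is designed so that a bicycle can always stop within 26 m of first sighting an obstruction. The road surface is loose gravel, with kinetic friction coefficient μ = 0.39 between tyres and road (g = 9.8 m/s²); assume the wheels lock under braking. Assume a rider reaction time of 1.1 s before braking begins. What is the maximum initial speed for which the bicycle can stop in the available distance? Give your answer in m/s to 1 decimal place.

Maximum speed ≈ 10.5 m/s

a = μg = 0.39 × 9.8 = 3.822 m/s².
Stopping distance: v·t_r + v²/(2a) = 26 with t_r = 1.1 s and a = 3.822 m/s².
So v² + 8.408 v − 198.74 = 0.
Positive root: v = −a·t_r + √((a·t_r)² + 2a·d) = −4.204 + √(17.674 + 198.74) = 10.5070 m/s.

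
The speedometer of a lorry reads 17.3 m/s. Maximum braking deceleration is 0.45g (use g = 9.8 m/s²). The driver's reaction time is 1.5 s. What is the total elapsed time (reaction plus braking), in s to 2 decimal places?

a = 0.45 × 9.8 = 4.410 m/s².
Braking time = v/a = 17.3000 / 4.410 = 3.923 s.
Total = 1.5 + 3.923 = 5.423 s.

Total time ≈ 5.42 s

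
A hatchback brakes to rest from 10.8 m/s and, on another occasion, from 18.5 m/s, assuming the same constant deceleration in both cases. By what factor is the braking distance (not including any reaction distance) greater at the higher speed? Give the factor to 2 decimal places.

Braking distance d = v²/(2a), so with a fixed, d ∝ v².
Factor = (18.5/10.8)² = 1.7130² = 2.9344.

Factor ≈ 2.93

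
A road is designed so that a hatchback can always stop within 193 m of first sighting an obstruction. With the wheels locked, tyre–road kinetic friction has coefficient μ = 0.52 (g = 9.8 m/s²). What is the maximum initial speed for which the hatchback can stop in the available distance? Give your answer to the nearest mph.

Maximum speed ≈ 99 mph

a = μg = 0.52 × 9.8 = 5.096 m/s².
v²/(2a) = d ⇒ v = √(2 × 5.096 × 193) = √1967.06 = 44.3516 m/s.
44.3516 m/s ÷ 0.44704 = 99.212 mph.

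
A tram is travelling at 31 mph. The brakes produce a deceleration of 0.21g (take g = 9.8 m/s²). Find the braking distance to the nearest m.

31 mph × 0.44704 = 13.8582 m/s.
a = 0.21 × 9.8 = 2.058 m/s².
Braking distance = v²/(2a) = 13.8582² / (2 × 2.058) = 192.050 / 4.116 = 46.659 m.

Braking distance ≈ 47 m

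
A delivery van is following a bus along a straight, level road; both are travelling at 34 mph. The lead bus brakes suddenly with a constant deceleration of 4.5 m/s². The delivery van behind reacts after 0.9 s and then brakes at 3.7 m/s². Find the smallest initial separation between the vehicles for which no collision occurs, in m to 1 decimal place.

Minimum gap ≈ 19.2 m

34 mph × 0.44704 = 15.1994 m/s.
Leader travels v²/(2a_L) = 231.022 / 9.000 = 25.669 m before stopping.
Follower covers v·t_r = 15.1994 × 0.9 = 13.679 m while reacting, then v²/(2a_F) = 231.022 / 7.400 = 31.219 m while braking, for a total of 13.679 + 31.219 = 44.898 m.
Since a_F ≤ a_L and the follower starts braking later, the follower is never slower than the leader, so the closest approach is when both have stopped.
Minimum gap = 44.898 − 25.669 = 19.229 m.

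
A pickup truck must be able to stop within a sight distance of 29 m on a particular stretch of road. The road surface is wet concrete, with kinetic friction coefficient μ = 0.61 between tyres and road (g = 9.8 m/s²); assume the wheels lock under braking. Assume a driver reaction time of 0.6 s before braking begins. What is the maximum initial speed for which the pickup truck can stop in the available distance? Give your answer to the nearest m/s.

Maximum speed ≈ 15 m/s

a = μg = 0.61 × 9.8 = 5.978 m/s².
Stopping distance: v·t_r + v²/(2a) = 29 with t_r = 0.6 s and a = 5.978 m/s².
So v² + 7.174 v − 346.72 = 0.
Positive root: v = −a·t_r + √((a·t_r)² + 2a·d) = −3.587 + √(12.867 + 346.72) = 15.3758 m/s.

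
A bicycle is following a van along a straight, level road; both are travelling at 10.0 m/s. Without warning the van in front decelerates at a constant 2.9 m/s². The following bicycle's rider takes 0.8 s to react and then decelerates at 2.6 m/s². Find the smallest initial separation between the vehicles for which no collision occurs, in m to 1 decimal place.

Leader travels v²/(2a_L) = 100.000 / 5.800 = 17.241 m before stopping.
Follower covers v·t_r = 10.0000 × 0.8 = 8.000 m while reacting, then v²/(2a_F) = 100.000 / 5.200 = 19.231 m while braking, for a total of 8.000 + 19.231 = 27.231 m.
Since a_F ≤ a_L and the follower starts braking later, the follower is never slower than the leader, so the closest approach is when both have stopped.
Minimum gap = 27.231 − 17.241 = 9.990 m.

Minimum gap ≈ 10.0 m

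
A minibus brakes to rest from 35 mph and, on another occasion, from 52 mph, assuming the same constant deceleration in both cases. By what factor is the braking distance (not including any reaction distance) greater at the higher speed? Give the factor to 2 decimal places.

Factor ≈ 2.21

Braking distance d = v²/(2a), so with a fixed, d ∝ v².
Factor = (52/35)² = 1.4857² = 2.2073.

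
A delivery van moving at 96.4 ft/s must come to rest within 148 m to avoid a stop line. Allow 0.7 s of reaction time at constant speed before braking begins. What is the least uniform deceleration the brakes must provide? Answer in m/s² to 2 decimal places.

96.4 ft/s × 0.3048 = 29.3827 m/s.
Distance covered during reaction = 29.3827 × 0.7 = 20.568 m.
Distance available for braking: 148 − 20.568 = 127.432 m.
v² = 2a·d ⇒ a = v²/(2d) = 29.3827² / (2 × 127.432) = 863.343 / 254.864 = 3.3875 m/s².

Required deceleration ≈ 3.39 m/s²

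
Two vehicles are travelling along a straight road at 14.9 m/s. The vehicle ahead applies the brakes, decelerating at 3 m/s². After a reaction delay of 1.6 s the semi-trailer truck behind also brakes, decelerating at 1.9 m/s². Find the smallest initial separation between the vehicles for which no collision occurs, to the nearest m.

Minimum gap ≈ 45 m

Leader travels v²/(2a_L) = 222.010 / 6.000 = 37.002 m before stopping.
Follower covers v·t_r = 14.9000 × 1.6 = 23.840 m while reacting, then v²/(2a_F) = 222.010 / 3.800 = 58.424 m while braking, for a total of 23.840 + 58.424 = 82.264 m.
Since a_F ≤ a_L and the follower starts braking later, the follower is never slower than the leader, so the closest approach is when both have stopped.
Minimum gap = 82.264 − 37.002 = 45.262 m.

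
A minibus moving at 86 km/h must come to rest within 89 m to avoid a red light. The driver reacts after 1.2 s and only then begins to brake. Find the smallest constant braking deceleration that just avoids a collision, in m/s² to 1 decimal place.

86 km/h ÷ 3.6 = 23.8889 m/s.
Distance covered during reaction = 23.8889 × 1.2 = 28.667 m.
Distance available for braking: 89 − 28.667 = 60.333 m.
v² = 2a·d ⇒ a = v²/(2d) = 23.8889² / (2 × 60.333) = 570.680 / 120.666 = 4.7294 m/s².

Required deceleration ≈ 4.7 m/s²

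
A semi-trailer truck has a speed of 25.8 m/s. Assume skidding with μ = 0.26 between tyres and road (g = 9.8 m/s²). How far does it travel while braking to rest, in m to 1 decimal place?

Braking distance ≈ 130.6 m

a = μg = 0.26 × 9.8 = 2.548 m/s².
Braking distance = v²/(2a) = 25.8000² / (2 × 2.548) = 665.640 / 5.096 = 130.620 m.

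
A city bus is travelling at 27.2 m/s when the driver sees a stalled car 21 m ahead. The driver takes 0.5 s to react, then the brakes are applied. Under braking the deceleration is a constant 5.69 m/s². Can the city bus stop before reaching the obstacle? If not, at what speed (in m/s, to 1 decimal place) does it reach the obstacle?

Reaction distance = 27.2000 × 0.5 = 13.600 m.
Braking distance needed to stop: v²/(2a) = 739.840 / 11.380 = 65.012 m, so total needed = 13.600 + 65.012 = 78.612 m > 21 m — it cannot stop.
Distance remaining when braking begins: 21 − 13.600 = 7.400 m.
v² = v₀² − 2a·d = 739.840 − 2 × 5.690 × 7.400 = 655.628 m²/s².
v = √655.628 = 25.605 m/s.

No — it strikes the obstacle at 25.6 m/s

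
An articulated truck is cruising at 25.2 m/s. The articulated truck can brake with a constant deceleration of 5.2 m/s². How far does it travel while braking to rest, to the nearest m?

Braking distance = v²/(2a) = 25.2000² / (2 × 5.200) = 635.040 / 10.400 = 61.062 m.

Braking distance ≈ 61 m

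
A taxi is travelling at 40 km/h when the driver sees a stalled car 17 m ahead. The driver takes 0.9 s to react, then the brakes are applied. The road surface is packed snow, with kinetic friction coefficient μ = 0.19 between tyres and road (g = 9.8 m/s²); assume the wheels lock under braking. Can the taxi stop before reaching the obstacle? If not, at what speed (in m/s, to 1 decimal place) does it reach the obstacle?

40 km/h ÷ 3.6 = 11.1111 m/s.
a = μg = 0.19 × 9.8 = 1.862 m/s².
Reaction distance = 11.1111 × 0.9 = 10.000 m.
Braking distance needed to stop: v²/(2a) = 123.457 / 3.724 = 33.152 m, so total needed = 10.000 + 33.152 = 43.152 m > 17 m — it cannot stop.
Distance remaining when braking begins: 17 − 10.000 = 7.000 m.
v² = v₀² − 2a·d = 123.457 − 2 × 1.862 × 7.000 = 97.389 m²/s².
v = √97.389 = 9.869 m/s.

No — it strikes the obstacle at 9.9 m/s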